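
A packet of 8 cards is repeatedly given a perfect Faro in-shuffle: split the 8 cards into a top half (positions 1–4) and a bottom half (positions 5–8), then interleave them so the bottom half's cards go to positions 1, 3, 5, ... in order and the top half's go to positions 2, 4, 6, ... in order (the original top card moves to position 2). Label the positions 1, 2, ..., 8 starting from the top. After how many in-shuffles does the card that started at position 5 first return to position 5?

Follow position 5 under repeated in-shuffles:
5 → 1 → 2 → 4 → 8 → 7 → 5
It first returns after 6 in-shuffles.

6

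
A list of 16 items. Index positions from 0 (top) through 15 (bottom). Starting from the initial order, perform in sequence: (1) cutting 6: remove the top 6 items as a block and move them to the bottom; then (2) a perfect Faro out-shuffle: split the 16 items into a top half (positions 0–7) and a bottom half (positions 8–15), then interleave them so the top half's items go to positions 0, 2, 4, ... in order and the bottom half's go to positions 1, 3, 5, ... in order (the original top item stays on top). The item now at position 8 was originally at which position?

10

Undo the operations in reverse order, starting from position 8:
  undo op 2 (out-shuffle, from top half): 8 ← 4
  undo op 1 (cut 6): 4 ← 10
So the item at position 8 came from original position 10.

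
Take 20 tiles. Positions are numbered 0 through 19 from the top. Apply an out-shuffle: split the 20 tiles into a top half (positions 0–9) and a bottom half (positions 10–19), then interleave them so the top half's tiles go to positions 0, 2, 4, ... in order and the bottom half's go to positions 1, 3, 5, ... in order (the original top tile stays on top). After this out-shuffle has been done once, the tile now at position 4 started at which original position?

2

Work backwards from position 4, undoing one out-shuffle at a time:
4 ← 2
So the tile now at position 4 started at position 2.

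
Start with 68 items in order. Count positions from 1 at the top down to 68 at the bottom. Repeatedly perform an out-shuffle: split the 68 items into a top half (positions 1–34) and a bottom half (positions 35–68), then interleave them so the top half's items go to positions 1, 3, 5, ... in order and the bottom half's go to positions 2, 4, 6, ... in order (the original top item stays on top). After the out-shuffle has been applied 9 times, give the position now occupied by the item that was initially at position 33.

37

Track the item's position through each out-shuffle:
33 → 65 → 62 → 56 → 44 → 20 → 39 → 10 → 19 → 37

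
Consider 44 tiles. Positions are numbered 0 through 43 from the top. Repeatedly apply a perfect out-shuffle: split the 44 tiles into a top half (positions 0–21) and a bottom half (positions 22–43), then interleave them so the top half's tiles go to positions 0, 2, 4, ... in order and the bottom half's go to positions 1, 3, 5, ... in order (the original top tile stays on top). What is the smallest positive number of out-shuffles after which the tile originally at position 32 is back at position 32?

Follow position 32 under repeated out-shuffles:
32 → 21 → 42 → 41 → 39 → 35 → 27 → 11 → 22 → 1 → 2 → 4 → 8 → 16 → 32
It first returns after 14 out-shuffles.

14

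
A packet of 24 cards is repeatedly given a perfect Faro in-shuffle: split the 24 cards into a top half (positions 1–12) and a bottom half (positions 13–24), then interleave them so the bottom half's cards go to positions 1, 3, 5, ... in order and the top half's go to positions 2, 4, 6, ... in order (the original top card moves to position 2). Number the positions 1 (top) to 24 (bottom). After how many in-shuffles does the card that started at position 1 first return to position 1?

Follow position 1 under repeated in-shuffles:
1 → 2 → 4 → 8 → 16 → 7 → 14 → 3 → 6 → 12 → 24 → 23 → 21 → 17 → 9 → 18 → 11 → 22 → 19 → 13 → 1
It first returns after 20 in-shuffles.

20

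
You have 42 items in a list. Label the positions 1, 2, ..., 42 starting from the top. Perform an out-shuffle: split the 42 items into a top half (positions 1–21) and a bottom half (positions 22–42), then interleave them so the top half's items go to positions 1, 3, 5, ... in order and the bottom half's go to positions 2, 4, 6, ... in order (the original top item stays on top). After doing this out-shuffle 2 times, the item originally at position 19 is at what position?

Track the item's position through each out-shuffle:
19 → 37 → 32

32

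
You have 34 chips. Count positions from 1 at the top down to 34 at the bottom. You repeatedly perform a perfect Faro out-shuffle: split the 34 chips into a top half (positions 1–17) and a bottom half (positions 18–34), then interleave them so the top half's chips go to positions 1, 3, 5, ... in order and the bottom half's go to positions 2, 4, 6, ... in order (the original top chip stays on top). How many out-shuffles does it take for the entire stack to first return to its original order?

10

The out-shuffle permutes the 34 positions with cycle lengths [1, 1, 2, 10, 10, 10].
Every chip is home exactly when every cycle has completed a whole number of laps, i.e. after lcm(1, 2, 10) = 10 out-shuffles.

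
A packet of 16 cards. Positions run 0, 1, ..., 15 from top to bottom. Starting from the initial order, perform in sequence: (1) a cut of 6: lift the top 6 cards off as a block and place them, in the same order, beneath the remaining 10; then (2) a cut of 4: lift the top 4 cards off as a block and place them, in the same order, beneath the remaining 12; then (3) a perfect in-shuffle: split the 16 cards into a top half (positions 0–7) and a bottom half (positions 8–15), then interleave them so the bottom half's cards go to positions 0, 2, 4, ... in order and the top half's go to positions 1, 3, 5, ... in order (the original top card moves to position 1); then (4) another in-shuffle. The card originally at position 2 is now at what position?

Track the card from position 2 forward through each operation:
  after op 1 (cut 6): 2 → 12
  after op 2 (cut 4): 12 → 8
  after op 3 (in-shuffle): 8 → 0
  after op 4 (in-shuffle): 0 → 1

1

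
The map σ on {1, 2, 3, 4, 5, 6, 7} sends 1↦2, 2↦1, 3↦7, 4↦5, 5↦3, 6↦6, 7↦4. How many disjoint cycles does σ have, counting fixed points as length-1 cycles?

Cycle decomposition: (1 2) (3 7 4 5) (6).
3 cycles.

3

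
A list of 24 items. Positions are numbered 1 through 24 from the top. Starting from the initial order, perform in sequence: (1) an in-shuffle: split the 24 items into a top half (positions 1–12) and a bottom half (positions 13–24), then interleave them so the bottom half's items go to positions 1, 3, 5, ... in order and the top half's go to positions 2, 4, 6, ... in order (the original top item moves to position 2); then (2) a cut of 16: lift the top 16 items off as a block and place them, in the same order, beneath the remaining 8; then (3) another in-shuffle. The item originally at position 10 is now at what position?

8

Track the item from position 10 forward through each operation:
  after op 1 (in-shuffle): 10 → 20
  after op 2 (cut 16): 20 → 4
  after op 3 (in-shuffle): 4 → 8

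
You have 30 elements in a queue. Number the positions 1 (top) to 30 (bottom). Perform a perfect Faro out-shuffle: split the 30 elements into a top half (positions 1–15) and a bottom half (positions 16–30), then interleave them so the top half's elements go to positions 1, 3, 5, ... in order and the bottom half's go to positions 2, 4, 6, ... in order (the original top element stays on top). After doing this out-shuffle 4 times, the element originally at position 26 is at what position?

24

Track the element's position through each out-shuffle:
26 → 22 → 14 → 27 → 24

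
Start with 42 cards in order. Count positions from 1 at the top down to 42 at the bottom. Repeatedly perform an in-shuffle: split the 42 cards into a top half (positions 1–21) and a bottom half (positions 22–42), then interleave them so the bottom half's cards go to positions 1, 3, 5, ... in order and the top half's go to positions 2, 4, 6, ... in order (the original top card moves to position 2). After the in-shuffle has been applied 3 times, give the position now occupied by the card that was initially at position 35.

Track the card's position through each in-shuffle:
35 → 27 → 11 → 22

22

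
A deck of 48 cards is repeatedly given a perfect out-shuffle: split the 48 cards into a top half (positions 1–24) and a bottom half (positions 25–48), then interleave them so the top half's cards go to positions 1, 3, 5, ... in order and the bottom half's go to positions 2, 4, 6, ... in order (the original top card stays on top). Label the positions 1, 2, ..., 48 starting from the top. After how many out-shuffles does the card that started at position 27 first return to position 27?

Follow position 27 under repeated out-shuffles:
27 → 6 → 11 → 21 → 41 → 34 → 20 → 39 → ... → 27 (length 23)
It first returns after 23 out-shuffles.

23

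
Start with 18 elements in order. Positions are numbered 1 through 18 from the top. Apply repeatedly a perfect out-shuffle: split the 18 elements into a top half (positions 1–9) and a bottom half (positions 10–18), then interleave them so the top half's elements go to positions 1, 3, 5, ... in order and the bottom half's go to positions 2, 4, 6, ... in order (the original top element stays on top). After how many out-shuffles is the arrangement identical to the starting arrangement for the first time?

8

The out-shuffle permutes the 18 positions with cycle lengths [1, 1, 8, 8].
Every element is home exactly when every cycle has completed a whole number of laps, i.e. after lcm(1, 8) = 8 out-shuffles.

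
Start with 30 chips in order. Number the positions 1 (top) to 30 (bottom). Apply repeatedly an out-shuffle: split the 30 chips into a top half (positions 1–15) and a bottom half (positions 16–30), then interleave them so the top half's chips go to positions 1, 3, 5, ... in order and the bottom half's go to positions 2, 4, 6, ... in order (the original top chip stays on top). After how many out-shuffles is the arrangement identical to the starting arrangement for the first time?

The out-shuffle permutes the 30 positions with cycle lengths [1, 1, 28].
Every chip is home exactly when every cycle has completed a whole number of laps, i.e. after lcm(1, 28) = 28 out-shuffles.

28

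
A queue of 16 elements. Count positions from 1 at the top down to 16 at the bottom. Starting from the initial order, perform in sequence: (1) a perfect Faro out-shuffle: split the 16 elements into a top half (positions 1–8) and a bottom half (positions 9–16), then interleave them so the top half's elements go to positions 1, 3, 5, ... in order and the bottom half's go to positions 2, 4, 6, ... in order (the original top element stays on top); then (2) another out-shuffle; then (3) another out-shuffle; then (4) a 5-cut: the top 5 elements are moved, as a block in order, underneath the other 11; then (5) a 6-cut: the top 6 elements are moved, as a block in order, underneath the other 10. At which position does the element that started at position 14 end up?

4

Track the element from position 14 forward through each operation:
  after op 1 (out-shuffle): 14 → 12
  after op 2 (out-shuffle): 12 → 8
  after op 3 (out-shuffle): 8 → 15
  after op 4 (cut 5): 15 → 10
  after op 5 (cut 6): 10 → 4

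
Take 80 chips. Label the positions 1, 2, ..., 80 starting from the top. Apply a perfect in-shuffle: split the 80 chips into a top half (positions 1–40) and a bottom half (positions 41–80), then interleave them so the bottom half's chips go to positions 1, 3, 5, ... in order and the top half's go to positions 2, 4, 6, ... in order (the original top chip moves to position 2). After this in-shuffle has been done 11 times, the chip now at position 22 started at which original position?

Work backwards from position 22, undoing one in-shuffle at a time:
22 ← 11 ← 46 ← 23 ← 52 ← 26 ← 13 ← 47 ← 64 ← 32 ← 16 ← 8
So the chip now at position 22 started at position 8.

8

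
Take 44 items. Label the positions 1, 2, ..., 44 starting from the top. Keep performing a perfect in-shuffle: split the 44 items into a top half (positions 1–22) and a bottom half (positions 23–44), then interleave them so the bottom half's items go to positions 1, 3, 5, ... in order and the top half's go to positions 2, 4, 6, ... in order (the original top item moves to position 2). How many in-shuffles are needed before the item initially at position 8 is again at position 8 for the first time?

12

Follow position 8 under repeated in-shuffles:
8 → 16 → 32 → 19 → 38 → 31 → 17 → 34 → 23 → 1 → 2 → 4 → 8
It first returns after 12 in-shuffles.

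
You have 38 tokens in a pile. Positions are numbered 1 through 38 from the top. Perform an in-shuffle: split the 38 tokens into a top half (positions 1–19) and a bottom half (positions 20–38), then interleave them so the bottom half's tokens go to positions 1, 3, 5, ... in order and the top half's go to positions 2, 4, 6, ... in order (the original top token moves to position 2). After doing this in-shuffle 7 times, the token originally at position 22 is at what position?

8

Track the token's position through each in-shuffle:
22 → 5 → 10 → 20 → 1 → 2 → 4 → 8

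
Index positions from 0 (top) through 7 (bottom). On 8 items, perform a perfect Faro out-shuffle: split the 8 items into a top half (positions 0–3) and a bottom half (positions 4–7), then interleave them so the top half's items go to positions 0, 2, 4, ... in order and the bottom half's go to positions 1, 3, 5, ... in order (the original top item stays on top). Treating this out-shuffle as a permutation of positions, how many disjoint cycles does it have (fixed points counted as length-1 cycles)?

Trace each unvisited position around until it returns:
(0) (1 2 4) (3 6 5) (7)
4 cycles in total.

4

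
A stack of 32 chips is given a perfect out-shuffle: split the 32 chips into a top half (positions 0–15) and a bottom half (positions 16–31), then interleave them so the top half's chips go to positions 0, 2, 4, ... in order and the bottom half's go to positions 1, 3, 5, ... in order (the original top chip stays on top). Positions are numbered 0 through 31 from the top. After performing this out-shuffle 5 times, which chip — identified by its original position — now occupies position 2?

2

Work backwards from position 2, undoing one out-shuffle at a time:
2 ← 1 ← 16 ← 8 ← 4 ← 2
So the chip now at position 2 started at position 2.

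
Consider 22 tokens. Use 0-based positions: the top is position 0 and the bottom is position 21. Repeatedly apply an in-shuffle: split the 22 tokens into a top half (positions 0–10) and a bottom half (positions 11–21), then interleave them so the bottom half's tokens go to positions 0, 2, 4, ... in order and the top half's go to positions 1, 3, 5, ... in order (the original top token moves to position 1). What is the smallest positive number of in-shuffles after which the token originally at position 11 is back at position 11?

11

Follow position 11 under repeated in-shuffles:
11 → 0 → 1 → 3 → 7 → 15 → 8 → 17 → 12 → 2 → 5 → 11
It first returns after 11 in-shuffles.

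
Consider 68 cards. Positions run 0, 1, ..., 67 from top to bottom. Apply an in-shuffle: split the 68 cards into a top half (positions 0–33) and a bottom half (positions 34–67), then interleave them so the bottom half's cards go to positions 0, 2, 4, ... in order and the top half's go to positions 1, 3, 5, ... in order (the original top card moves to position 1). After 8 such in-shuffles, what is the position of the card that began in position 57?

12

Track the card's position through each in-shuffle:
57 → 46 → 24 → 49 → 30 → 61 → 54 → 40 → 12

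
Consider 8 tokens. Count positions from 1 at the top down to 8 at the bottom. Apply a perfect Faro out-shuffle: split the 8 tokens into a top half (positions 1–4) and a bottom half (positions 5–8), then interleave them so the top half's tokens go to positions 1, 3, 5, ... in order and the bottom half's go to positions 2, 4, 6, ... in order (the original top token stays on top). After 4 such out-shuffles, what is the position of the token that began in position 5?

Track the token's position through each out-shuffle:
5 → 2 → 3 → 5 → 2

2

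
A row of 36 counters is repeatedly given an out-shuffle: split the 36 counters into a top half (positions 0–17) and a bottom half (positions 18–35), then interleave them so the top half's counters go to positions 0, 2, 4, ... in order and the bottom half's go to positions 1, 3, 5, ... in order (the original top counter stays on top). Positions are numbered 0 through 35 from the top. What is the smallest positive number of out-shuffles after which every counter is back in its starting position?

12

The out-shuffle permutes the 36 positions with cycle lengths [1, 1, 3, 3, 4, 12, 12].
Every counter is home exactly when every cycle has completed a whole number of laps, i.e. after lcm(1, 3, 4, 12) = 12 out-shuffles.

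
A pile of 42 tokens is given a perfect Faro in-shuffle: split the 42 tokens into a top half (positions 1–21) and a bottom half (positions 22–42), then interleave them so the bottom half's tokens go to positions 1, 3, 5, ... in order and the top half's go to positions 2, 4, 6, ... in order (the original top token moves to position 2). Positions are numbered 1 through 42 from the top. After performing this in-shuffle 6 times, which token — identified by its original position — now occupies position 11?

21

Work backwards from position 11, undoing one in-shuffle at a time:
11 ← 27 ← 35 ← 39 ← 41 ← 42 ← 21
So the token now at position 11 started at position 21.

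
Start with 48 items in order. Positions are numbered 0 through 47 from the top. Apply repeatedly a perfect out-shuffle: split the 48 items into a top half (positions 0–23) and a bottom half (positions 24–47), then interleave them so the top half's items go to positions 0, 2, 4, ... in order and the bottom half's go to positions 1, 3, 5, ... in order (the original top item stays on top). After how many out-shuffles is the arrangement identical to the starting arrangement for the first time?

The out-shuffle permutes the 48 positions with cycle lengths [1, 1, 23, 23].
Every item is home exactly when every cycle has completed a whole number of laps, i.e. after lcm(1, 23) = 23 out-shuffles.

23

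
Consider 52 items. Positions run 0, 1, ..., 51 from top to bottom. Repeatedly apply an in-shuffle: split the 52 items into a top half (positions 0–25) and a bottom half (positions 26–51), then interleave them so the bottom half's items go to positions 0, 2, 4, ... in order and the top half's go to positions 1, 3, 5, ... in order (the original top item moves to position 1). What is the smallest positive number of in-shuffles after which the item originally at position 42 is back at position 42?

Follow position 42 under repeated in-shuffles:
42 → 32 → 12 → 25 → 51 → 50 → 48 → 44 → ... → 42 (length 52)
It first returns after 52 in-shuffles.

52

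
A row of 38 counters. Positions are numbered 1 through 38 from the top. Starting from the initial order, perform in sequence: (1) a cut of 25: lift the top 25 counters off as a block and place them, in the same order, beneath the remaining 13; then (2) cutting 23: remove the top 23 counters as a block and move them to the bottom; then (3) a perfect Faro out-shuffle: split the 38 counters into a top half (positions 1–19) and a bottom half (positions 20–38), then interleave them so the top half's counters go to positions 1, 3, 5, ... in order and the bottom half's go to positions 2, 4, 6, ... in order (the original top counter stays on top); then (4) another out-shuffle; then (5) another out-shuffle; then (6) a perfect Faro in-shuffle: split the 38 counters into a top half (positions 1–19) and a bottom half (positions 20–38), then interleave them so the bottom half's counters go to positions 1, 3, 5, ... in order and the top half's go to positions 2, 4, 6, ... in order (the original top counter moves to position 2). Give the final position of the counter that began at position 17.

24

Track the counter from position 17 forward through each operation:
  after op 1 (cut 25): 17 → 30
  after op 2 (cut 23): 30 → 7
  after op 3 (out-shuffle): 7 → 13
  after op 4 (out-shuffle): 13 → 25
  after op 5 (out-shuffle): 25 → 12
  after op 6 (in-shuffle): 12 → 24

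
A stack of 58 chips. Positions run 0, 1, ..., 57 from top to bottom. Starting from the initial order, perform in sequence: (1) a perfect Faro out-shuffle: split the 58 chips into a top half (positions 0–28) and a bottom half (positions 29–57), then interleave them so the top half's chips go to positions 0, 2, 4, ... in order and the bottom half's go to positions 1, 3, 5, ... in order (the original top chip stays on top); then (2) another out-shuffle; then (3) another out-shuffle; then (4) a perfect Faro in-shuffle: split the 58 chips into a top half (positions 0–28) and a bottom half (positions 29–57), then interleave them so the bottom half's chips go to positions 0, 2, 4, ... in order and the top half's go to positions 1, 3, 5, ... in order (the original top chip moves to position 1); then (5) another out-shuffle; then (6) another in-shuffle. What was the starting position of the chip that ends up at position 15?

Undo the operations in reverse order, starting from position 15:
  undo op 6 (in-shuffle, from top half): 15 ← 7
  undo op 5 (out-shuffle, from bottom half): 7 ← 32
  undo op 4 (in-shuffle, from bottom half): 32 ← 45
  undo op 3 (out-shuffle, from bottom half): 45 ← 51
  undo op 2 (out-shuffle, from bottom half): 51 ← 54
  undo op 1 (out-shuffle, from top half): 54 ← 27
So the chip at position 15 came from original position 27.

27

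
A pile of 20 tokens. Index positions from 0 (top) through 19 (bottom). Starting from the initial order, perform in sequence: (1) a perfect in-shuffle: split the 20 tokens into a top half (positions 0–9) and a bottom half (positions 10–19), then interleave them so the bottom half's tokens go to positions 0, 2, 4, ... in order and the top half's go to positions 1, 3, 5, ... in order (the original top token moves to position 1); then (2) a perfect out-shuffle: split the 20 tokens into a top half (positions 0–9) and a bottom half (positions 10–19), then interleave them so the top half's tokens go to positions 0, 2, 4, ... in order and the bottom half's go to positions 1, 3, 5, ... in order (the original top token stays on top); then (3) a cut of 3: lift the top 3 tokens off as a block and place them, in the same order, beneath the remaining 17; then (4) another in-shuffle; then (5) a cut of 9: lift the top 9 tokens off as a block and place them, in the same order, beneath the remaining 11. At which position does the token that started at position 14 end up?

17

Track the token from position 14 forward through each operation:
  after op 1 (in-shuffle): 14 → 8
  after op 2 (out-shuffle): 8 → 16
  after op 3 (cut 3): 16 → 13
  after op 4 (in-shuffle): 13 → 6
  after op 5 (cut 9): 6 → 17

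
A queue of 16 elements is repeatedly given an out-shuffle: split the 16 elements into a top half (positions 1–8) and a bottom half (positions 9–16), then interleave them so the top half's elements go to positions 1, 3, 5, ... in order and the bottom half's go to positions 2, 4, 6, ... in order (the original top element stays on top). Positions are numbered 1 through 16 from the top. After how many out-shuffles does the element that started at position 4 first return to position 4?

Follow position 4 under repeated out-shuffles:
4 → 7 → 13 → 10 → 4
It first returns after 4 out-shuffles.

4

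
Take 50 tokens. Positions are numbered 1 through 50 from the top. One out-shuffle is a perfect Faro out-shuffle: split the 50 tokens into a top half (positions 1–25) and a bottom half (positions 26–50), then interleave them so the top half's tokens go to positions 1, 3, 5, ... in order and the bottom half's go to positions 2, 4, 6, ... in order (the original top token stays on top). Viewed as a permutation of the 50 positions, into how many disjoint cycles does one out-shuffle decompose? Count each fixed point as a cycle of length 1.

6

Trace each unvisited position around until it returns:
(1) (2 3 5 9 17 33 ... len 21) (4 7 13 25 49 48 ... len 21) (8 15 29) (22 43 36) (50)
6 cycles in total.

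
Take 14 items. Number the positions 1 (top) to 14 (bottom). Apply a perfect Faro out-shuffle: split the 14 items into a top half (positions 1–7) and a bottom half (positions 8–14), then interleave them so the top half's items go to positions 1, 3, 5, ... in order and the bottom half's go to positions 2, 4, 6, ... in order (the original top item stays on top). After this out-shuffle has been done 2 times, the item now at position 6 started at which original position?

Work backwards from position 6, undoing one out-shuffle at a time:
6 ← 10 ← 12
So the item now at position 6 started at position 12.

12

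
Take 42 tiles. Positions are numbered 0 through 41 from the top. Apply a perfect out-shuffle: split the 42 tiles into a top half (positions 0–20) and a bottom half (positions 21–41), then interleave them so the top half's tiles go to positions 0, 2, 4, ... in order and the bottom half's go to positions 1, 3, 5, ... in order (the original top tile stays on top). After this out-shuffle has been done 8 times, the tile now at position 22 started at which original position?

35

Work backwards from position 22, undoing one out-shuffle at a time:
22 ← 11 ← 26 ← 13 ← 27 ← 34 ← 17 ← 29 ← 35
So the tile now at position 22 started at position 35.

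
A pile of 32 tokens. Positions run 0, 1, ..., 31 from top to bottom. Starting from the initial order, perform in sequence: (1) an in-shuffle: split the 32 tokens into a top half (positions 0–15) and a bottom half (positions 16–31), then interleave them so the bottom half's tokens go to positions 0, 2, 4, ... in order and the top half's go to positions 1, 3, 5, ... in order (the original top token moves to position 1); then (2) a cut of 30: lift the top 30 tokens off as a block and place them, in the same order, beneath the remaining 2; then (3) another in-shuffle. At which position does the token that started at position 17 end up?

Track the token from position 17 forward through each operation:
  after op 1 (in-shuffle): 17 → 2
  after op 2 (cut 30): 2 → 4
  after op 3 (in-shuffle): 4 → 9

9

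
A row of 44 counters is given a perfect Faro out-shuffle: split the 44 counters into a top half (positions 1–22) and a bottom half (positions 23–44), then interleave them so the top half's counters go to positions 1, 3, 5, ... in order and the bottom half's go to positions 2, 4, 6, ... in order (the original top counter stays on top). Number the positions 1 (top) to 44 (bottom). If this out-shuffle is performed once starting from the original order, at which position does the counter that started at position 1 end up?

Position 1 is a fixed point of every out-shuffle, so the counter never moves.

1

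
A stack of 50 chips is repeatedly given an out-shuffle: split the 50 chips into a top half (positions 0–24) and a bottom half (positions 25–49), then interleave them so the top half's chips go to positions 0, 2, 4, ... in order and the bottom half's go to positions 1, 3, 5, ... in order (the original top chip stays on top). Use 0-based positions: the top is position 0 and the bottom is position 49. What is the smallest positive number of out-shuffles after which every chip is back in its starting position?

21

The out-shuffle permutes the 50 positions with cycle lengths [1, 1, 3, 3, 21, 21].
Every chip is home exactly when every cycle has completed a whole number of laps, i.e. after lcm(1, 3, 21) = 21 out-shuffles.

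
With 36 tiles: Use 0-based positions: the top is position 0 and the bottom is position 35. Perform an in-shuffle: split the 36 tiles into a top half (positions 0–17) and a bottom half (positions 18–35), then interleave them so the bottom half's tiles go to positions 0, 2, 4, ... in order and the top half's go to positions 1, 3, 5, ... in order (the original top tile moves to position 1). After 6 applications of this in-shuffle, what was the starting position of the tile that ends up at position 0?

10

Work backwards from position 0, undoing one in-shuffle at a time:
0 ← 18 ← 27 ← 13 ← 6 ← 21 ← 10
So the tile now at position 0 started at position 10.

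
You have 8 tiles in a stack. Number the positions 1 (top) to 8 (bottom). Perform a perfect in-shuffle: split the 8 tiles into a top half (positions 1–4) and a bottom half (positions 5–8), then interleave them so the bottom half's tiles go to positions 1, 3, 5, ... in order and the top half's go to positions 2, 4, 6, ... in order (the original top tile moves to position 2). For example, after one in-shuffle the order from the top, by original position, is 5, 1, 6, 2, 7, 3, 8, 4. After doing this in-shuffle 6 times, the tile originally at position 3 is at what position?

3

Track the tile's position through each in-shuffle:
3 → 6 → 3 → 6 → 3 → 6 → 3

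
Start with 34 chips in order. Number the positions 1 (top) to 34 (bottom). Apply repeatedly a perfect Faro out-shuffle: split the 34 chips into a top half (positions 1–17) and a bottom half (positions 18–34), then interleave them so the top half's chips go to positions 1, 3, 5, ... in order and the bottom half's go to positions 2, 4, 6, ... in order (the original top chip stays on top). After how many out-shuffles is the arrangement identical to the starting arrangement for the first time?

10

The out-shuffle permutes the 34 positions with cycle lengths [1, 1, 2, 10, 10, 10].
Every chip is home exactly when every cycle has completed a whole number of laps, i.e. after lcm(1, 2, 10) = 10 out-shuffles.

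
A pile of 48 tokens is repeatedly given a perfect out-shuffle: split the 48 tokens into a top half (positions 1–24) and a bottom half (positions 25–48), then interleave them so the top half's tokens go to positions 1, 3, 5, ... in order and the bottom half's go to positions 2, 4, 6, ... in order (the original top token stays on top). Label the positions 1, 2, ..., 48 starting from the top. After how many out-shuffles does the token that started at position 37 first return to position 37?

Follow position 37 under repeated out-shuffles:
37 → 26 → 4 → 7 → 13 → 25 → 2 → 3 → ... → 37 (length 23)
It first returns after 23 out-shuffles.

23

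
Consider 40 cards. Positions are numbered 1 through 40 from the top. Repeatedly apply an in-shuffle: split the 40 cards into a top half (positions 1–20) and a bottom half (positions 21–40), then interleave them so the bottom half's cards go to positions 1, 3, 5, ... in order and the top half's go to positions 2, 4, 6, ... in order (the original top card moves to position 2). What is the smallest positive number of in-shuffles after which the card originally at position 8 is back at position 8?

20

Follow position 8 under repeated in-shuffles:
8 → 16 → 32 → 23 → 5 → 10 → 20 → 40 → 39 → 37 → 33 → 25 → 9 → 18 → 36 → 31 → 21 → 1 → 2 → 4 → 8
It first returns after 20 in-shuffles.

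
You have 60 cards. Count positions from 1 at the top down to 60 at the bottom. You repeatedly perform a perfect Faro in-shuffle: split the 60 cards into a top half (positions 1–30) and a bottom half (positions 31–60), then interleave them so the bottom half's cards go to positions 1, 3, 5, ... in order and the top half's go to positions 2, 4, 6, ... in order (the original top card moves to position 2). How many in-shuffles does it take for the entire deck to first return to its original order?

60

The in-shuffle permutes the 60 positions with cycle lengths [60].
Every card is home exactly when every cycle has completed a whole number of laps, i.e. after lcm(60) = 60 in-shuffles.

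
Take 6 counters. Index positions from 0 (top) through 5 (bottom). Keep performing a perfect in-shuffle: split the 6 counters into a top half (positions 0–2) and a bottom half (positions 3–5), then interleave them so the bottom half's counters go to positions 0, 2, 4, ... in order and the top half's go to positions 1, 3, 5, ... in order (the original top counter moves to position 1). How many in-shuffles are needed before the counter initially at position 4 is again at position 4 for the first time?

3

Follow position 4 under repeated in-shuffles:
4 → 2 → 5 → 4
It first returns after 3 in-shuffles.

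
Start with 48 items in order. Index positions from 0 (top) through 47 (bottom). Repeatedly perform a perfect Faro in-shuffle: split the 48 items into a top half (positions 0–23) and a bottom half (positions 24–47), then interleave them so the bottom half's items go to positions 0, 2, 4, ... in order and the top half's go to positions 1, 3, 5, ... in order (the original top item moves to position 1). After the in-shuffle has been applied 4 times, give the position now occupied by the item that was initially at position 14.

Track the item's position through each in-shuffle:
14 → 29 → 10 → 21 → 43

43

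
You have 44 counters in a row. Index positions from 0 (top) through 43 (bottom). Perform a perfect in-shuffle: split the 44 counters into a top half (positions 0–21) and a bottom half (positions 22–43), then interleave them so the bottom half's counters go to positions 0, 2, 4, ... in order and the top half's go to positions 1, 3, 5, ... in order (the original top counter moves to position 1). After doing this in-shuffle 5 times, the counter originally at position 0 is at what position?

Track the counter's position through each in-shuffle:
0 → 1 → 3 → 7 → 15 → 31

31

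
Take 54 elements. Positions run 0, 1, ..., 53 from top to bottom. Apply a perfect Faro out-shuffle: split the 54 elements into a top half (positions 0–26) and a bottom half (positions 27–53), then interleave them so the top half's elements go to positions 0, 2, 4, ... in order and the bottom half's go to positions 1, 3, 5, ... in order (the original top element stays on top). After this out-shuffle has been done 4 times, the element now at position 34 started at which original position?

22

Work backwards from position 34, undoing one out-shuffle at a time:
34 ← 17 ← 35 ← 44 ← 22
So the element now at position 34 started at position 22.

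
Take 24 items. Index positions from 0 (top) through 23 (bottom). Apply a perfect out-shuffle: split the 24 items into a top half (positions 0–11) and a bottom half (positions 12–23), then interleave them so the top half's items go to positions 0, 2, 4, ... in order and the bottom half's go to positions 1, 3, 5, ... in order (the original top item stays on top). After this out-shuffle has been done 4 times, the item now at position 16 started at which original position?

1

Work backwards from position 16, undoing one out-shuffle at a time:
16 ← 8 ← 4 ← 2 ← 1
So the item now at position 16 started at position 1.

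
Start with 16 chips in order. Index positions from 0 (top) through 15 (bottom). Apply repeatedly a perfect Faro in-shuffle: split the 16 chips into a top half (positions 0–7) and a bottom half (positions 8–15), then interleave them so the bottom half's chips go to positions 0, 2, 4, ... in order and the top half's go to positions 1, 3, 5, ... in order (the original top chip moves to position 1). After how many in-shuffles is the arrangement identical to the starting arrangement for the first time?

The in-shuffle permutes the 16 positions with cycle lengths [8, 8].
Every chip is home exactly when every cycle has completed a whole number of laps, i.e. after lcm(8) = 8 in-shuffles.

8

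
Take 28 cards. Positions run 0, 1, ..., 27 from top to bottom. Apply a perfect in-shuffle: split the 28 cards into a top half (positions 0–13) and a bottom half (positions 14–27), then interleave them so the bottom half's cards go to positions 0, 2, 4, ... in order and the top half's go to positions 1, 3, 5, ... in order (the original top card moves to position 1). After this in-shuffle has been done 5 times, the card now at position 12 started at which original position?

13

Work backwards from position 12, undoing one in-shuffle at a time:
12 ← 20 ← 24 ← 26 ← 27 ← 13
So the card now at position 12 started at position 13.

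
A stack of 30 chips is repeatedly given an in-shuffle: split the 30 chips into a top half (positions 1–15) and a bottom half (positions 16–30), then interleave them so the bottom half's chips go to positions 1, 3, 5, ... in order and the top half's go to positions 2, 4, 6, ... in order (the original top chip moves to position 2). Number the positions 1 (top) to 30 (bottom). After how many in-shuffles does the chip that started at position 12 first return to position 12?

Follow position 12 under repeated in-shuffles:
12 → 24 → 17 → 3 → 6 → 12
It first returns after 5 in-shuffles.

5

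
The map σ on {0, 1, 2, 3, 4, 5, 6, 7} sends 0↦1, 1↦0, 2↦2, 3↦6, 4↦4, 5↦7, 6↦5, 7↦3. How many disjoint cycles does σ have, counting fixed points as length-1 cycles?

4

Cycle decomposition: (0 1) (2) (3 6 5 7) (4).
4 cycles.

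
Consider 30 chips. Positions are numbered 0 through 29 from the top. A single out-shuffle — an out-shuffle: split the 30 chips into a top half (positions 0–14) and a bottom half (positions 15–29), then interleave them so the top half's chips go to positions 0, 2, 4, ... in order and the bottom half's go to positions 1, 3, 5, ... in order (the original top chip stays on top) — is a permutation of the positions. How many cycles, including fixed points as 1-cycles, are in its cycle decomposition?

3

Trace each unvisited position around until it returns:
(0) (1 2 4 8 16 3 ... len 28) (29)
3 cycles in total.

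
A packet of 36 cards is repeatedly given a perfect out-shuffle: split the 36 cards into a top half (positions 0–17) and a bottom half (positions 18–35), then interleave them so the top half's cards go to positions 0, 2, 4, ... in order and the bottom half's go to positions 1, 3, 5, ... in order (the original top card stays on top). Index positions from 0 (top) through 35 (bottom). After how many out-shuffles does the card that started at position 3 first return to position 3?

Follow position 3 under repeated out-shuffles:
3 → 6 → 12 → 24 → 13 → 26 → 17 → 34 → 33 → 31 → 27 → 19 → 3
It first returns after 12 out-shuffles.

12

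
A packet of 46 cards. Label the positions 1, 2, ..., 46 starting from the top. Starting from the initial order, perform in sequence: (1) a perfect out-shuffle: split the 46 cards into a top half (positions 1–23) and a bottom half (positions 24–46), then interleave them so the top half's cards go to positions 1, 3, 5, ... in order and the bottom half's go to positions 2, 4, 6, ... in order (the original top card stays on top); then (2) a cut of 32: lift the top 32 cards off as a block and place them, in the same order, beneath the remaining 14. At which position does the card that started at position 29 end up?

Track the card from position 29 forward through each operation:
  after op 1 (out-shuffle): 29 → 12
  after op 2 (cut 32): 12 → 26

26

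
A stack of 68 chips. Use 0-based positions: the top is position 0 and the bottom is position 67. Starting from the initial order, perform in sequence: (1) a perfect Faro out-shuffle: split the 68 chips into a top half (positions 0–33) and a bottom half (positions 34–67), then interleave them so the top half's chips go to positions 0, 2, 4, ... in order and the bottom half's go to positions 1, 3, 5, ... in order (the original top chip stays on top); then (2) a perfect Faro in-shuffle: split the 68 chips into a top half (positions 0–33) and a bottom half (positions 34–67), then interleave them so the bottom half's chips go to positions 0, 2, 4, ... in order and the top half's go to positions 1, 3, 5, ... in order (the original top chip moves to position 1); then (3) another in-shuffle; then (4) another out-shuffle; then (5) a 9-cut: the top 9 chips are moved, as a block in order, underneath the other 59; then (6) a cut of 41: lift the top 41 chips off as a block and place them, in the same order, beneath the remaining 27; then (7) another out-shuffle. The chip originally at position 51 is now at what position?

Track the chip from position 51 forward through each operation:
  after op 1 (out-shuffle): 51 → 35
  after op 2 (in-shuffle): 35 → 2
  after op 3 (in-shuffle): 2 → 5
  after op 4 (out-shuffle): 5 → 10
  after op 5 (cut 9): 10 → 1
  after op 6 (cut 41): 1 → 28
  after op 7 (out-shuffle): 28 → 56

56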